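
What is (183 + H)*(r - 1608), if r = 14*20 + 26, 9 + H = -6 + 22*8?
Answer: -447888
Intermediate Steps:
H = 161 (H = -9 + (-6 + 22*8) = -9 + (-6 + 176) = -9 + 170 = 161)
r = 306 (r = 280 + 26 = 306)
(183 + H)*(r - 1608) = (183 + 161)*(306 - 1608) = 344*(-1302) = -447888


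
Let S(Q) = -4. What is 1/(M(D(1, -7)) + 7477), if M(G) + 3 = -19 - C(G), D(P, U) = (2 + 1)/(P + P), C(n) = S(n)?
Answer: 1/7459 ≈ 0.00013407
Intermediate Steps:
C(n) = -4
D(P, U) = 3/(2*P) (D(P, U) = 3/((2*P)) = 3*(1/(2*P)) = 3/(2*P))
M(G) = -18 (M(G) = -3 + (-19 - 1*(-4)) = -3 + (-19 + 4) = -3 - 15 = -18)
1/(M(D(1, -7)) + 7477) = 1/(-18 + 7477) = 1/7459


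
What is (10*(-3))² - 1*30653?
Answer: -29753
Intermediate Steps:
(10*(-3))² - 1*30653 = (-30)² - 30653 = 900 - 30653 = -29753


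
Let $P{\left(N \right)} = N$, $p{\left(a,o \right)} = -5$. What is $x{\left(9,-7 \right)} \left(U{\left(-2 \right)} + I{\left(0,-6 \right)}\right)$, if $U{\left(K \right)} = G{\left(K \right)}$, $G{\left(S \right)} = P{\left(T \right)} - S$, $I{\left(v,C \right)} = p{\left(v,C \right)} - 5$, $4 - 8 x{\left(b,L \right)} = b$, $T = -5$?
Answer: $\frac{65}{8} \approx 8.125$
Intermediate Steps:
$x{\left(b,L \right)} = \frac{1}{2} - \frac{b}{8}$
$I{\left(v,C \right)} = -10$ ($I{\left(v,C \right)} = -5 - 5 = -10$)
$G{\left(S \right)} = -5 - S$
$U{\left(K \right)} = -5 - K$
$x{\left(9,-7 \right)} \left(U{\left(-2 \right)} + I{\left(0,-6 \right)}\right) = \left(\frac{1}{2} - \frac{9}{8}\right) \left(\left(-5 - -2\right) - 10\right) = \left(\frac{1}{2} - \frac{9}{8}\right) \left(\left(-5 + 2\right) - 10\right) = - \frac{5 \left(-3 - 10\right)}{8} = \left(- \frac{5}{8}\right) \left(-13\right) = \frac{65}{8}$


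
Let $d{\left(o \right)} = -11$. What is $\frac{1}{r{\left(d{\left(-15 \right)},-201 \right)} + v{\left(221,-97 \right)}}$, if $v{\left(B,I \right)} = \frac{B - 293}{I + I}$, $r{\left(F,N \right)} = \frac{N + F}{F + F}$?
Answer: $\frac{1067}{10678} \approx 0.099925$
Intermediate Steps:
$r{\left(F,N \right)} = \frac{F + N}{2 F}$
$v{\left(B,I \right)} = \frac{-293 + B}{2 I}$
$\frac{1}{r{\left(d{\left(-15 \right)},-201 \right)} + v{\left(221,-97 \right)}} = \frac{1}{\frac{-11 - 201}{2 \left(-11\right)} + \frac{-293 + 221}{2 \left(-97\right)}} = \frac{1}{\frac{1}{2} \left(- \frac{1}{11}\right) \left(-212\right) + \frac{1}{2} \left(- \frac{1}{97}\right) \left(-72\right)} = \frac{1}{\frac{106}{11} + \frac{36}{97}} = \frac{1}{\frac{10678}{1067}} = \frac{1067}{10678}$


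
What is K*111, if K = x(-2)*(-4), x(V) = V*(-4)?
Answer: -3552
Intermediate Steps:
x(V) = -4*V
K = -32 (K = -4*(-2)*(-4) = 8*(-4) = -32)
K*111 = -32*111 = -3552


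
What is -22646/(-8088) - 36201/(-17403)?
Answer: 114483671/23459244 ≈ 4.8801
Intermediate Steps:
-22646/(-8088) - 36201/(-17403) = -22646*(-1/8088) - 36201*(-1/17403) = 11323/4044 + 12067/5801 = 114483671/23459244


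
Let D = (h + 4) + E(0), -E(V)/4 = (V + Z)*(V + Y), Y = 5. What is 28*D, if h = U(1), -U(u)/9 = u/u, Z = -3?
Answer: 1540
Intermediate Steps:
U(u) = -9 (U(u) = -9*u/u = -9*1 = -9)
E(V) = -4*(-3 + V)*(5 + V) (E(V) = -4*(V - 3)*(V + 5) = -4*(-3 + V)*(5 + V))
h = -9
D = 55 (D = (-9 + 4) + (60 - 8*0 - 4*0²) = -5 + (60 + 0 - 4*0) = -5 + (60 + 0 + 0) = -5 + 60 = 55)
28*D = 28*55 = 1540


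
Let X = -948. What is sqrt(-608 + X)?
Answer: 2*I*sqrt(389) ≈ 39.446*I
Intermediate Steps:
sqrt(-608 + X) = sqrt(-608 - 948) = sqrt(-1556) = 2*I*sqrt(389)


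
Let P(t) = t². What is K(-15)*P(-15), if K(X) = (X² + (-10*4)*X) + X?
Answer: 182250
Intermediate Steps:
K(X) = X² - 39*X (K(X) = (X² - 40*X) + X = X² - 39*X)
K(-15)*P(-15) = -15*(-39 - 15)*(-15)² = -15*(-54)*225 = 810*225 = 182250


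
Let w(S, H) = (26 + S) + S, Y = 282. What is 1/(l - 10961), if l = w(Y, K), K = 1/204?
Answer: -1/10371 ≈ -9.6423e-5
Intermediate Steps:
K = 1/204 ≈ 0.0049020
w(S, H) = 26 + 2*S
l = 590 (l = 26 + 2*282 = 26 + 564 = 590)
1/(l - 10961) = 1/(590 - 10961) = 1/(-10371) = -1/10371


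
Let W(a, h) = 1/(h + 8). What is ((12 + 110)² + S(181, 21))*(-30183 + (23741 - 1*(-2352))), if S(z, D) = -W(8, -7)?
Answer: -60871470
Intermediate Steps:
W(a, h) = 1/(8 + h)
S(z, D) = -1 (S(z, D) = -1/(8 - 7) = -1/1 = -1*1 = -1)
((12 + 110)² + S(181, 21))*(-30183 + (23741 - 1*(-2352))) = ((12 + 110)² - 1)*(-30183 + (23741 - 1*(-2352))) = (122² - 1)*(-30183 + (23741 + 2352)) = (14884 - 1)*(-30183 + 26093) = 14883*(-4090) = -60871470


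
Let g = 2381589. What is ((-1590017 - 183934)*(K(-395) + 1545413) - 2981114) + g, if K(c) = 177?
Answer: -2741801525615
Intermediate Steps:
((-1590017 - 183934)*(K(-395) + 1545413) - 2981114) + g = ((-1590017 - 183934)*(177 + 1545413) - 2981114) + 2381589 = (-1773951*1545590 - 2981114) + 2381589 = (-2741800926090 - 2981114) + 2381589 = -2741803907204 + 2381589 = -2741801525615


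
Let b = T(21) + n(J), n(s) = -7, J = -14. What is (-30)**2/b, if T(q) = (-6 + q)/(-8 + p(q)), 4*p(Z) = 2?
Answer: -100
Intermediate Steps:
p(Z) = 1/2 (p(Z) = (1/4)*2 = 1/2)
T(q) = 4/5 - 2*q/15 (T(q) = (-6 + q)/(-8 + 1/2) = (-6 + q)/(-15/2) = (-6 + q)*(-2/15) = 4/5 - 2*q/15)
b = -9 (b = (4/5 - 2/15*21) - 7 = (4/5 - 14/5) - 7 = -2 - 7 = -9)
(-30)**2/b = (-30)**2/(-9) = 900*(-1/9) = -100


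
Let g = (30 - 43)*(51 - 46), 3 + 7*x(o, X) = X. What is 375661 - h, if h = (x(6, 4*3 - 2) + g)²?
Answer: 371565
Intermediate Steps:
x(o, X) = -3/7 + X/7
g = -65 (g = -13*5 = -65)
h = 4096 (h = ((-3/7 + (4*3 - 2)/7) - 65)² = ((-3/7 + (12 - 2)/7) - 65)² = ((-3/7 + (⅐)*10) - 65)² = ((-3/7 + 10/7) - 65)² = (1 - 65)² = (-64)² = 4096)
375661 - h = 375661 - 1*4096 = 375661 - 4096 = 371565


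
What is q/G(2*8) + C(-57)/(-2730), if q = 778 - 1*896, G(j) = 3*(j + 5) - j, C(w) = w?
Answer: -106487/42770 ≈ -2.4898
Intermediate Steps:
G(j) = 15 + 2*j (G(j) = 3*(5 + j) - j = (15 + 3*j) - j = 15 + 2*j)
q = -118 (q = 778 - 896 = -118)
q/G(2*8) + C(-57)/(-2730) = -118/(15 + 2*(2*8)) - 57/(-2730) = -118/(15 + 2*16) - 57*(-1/2730) = -118/(15 + 32) + 19/910 = -118/47 + 19/910 = -106487/42770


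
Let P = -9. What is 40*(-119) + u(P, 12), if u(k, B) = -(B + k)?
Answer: -4763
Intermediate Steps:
u(k, B) = -B - k
40*(-119) + u(P, 12) = 40*(-119) + (-1*12 - 1*(-9)) = -4760 + (-12 + 9) = -4760 - 3 = -4763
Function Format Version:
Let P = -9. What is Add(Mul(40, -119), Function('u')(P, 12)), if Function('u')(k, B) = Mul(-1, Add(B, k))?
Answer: -4763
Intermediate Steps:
Function('u')(k, B) = Add(Mul(-1, B), Mul(-1, k))
Add(Mul(40, -119), Function('u')(P, 12)) = Add(Mul(40, -119), Add(Mul(-1, 12), Mul(-1, -9))) = Add(-4760, Add(-12, 9)) = Add(-4760, -3) = -4763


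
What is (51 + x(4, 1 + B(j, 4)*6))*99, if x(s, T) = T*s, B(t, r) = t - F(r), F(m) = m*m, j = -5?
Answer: -44451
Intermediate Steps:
F(m) = m²
B(t, r) = t - r²
(51 + x(4, 1 + B(j, 4)*6))*99 = (51 + (1 + (-5 - 1*4²)*6)*4)*99 = (51 + (1 + (-5 - 1*16)*6)*4)*99 = (51 + (1 + (-5 - 16)*6)*4)*99 = (51 + (1 - 21*6)*4)*99 = (51 + (1 - 126)*4)*99 = (51 - 125*4)*99 = (51 - 500)*99 = -449*99 = -44451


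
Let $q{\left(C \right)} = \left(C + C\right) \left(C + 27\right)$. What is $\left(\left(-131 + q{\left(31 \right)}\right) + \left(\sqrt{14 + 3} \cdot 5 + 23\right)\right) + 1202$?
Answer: $4690 + 5 \sqrt{17} \approx 4710.6$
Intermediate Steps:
$q{\left(C \right)} = 2 C \left(27 + C\right)$
$\left(\left(-131 + q{\left(31 \right)}\right) + \left(\sqrt{14 + 3} \cdot 5 + 23\right)\right) + 1202 = \left(\left(-131 + 2 \cdot 31 \left(27 + 31\right)\right) + \left(\sqrt{14 + 3} \cdot 5 + 23\right)\right) + 1202 = \left(\left(-131 + 2 \cdot 31 \cdot 58\right) + \left(\sqrt{17} \cdot 5 + 23\right)\right) + 1202 = \left(\left(-131 + 3596\right) + \left(5 \sqrt{17} + 23\right)\right) + 1202 = \left(3465 + \left(23 + 5 \sqrt{17}\right)\right) + 1202 = \left(3488 + 5 \sqrt{17}\right) + 1202 = 4690 + 5 \sqrt{17}$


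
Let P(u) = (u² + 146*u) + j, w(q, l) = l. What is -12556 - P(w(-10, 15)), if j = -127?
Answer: -14844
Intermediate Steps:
P(u) = -127 + u² + 146*u (P(u) = (u² + 146*u) - 127 = -127 + u² + 146*u)
-12556 - P(w(-10, 15)) = -12556 - (-127 + 15² + 146*15) = -12556 - (-127 + 225 + 2190) = -12556 - 1*2288 = -12556 - 2288 = -14844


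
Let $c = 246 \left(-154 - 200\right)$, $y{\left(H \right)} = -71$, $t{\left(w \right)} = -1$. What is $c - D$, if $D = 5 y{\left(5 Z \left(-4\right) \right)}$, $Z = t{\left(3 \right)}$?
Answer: $-86729$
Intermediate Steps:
$Z = -1$
$c = -87084$ ($c = 246 \left(-354\right) = -87084$)
$D = -355$ ($D = 5 \left(-71\right) = -355$)
$c - D = -87084 - -355 = -87084 + 355 = -86729$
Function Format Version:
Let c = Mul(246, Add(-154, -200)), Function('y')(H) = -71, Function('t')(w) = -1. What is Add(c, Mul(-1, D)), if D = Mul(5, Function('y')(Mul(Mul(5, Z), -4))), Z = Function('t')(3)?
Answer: -86729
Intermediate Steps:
Z = -1
c = -87084 (c = Mul(246, -354) = -87084)
D = -355 (D = Mul(5, -71) = -355)
Add(c, Mul(-1, D)) = Add(-87084, Mul(-1, -355)) = Add(-87084, 355) = -86729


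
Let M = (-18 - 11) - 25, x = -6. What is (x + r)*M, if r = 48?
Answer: -2268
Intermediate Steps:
M = -54 (M = -29 - 25 = -54)
(x + r)*M = (-6 + 48)*(-54) = 42*(-54) = -2268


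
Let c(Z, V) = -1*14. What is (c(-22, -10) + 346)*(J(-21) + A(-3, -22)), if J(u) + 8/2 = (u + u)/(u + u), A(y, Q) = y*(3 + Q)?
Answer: 17928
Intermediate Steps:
c(Z, V) = -14
J(u) = -3 (J(u) = -4 + (u + u)/(u + u) = -4 + (2*u)/((2*u)) = -4 + (2*u)*(1/(2*u)) = -4 + 1 = -3)
(c(-22, -10) + 346)*(J(-21) + A(-3, -22)) = (-14 + 346)*(-3 - 3*(3 - 22)) = 332*(-3 - 3*(-19)) = 332*(-3 + 57) = 332*54 = 17928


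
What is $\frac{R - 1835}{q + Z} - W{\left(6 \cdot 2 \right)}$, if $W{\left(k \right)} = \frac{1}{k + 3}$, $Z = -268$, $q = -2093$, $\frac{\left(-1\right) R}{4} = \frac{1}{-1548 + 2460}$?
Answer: $\frac{1912469}{2691540} \approx 0.71055$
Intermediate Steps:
$R = - \frac{1}{228}$ ($R = - \frac{4}{-1548 + 2460} = - \frac{4}{912} = \left(-4\right) \frac{1}{912} = - \frac{1}{228} \approx -0.004386$)
$W{\left(k \right)} = \frac{1}{3 + k}$
$\frac{R - 1835}{q + Z} - W{\left(6 \cdot 2 \right)} = \frac{- \frac{1}{228} - 1835}{-2093 - 268} - \frac{1}{3 + 6 \cdot 2} = - \frac{418381}{228 \left(-2361\right)} - \frac{1}{3 + 12} = \left(- \frac{418381}{228}\right) \left(- \frac{1}{2361}\right) - \frac{1}{15} = \frac{418381}{538308} - \frac{1}{15} = \frac{1912469}{2691540}$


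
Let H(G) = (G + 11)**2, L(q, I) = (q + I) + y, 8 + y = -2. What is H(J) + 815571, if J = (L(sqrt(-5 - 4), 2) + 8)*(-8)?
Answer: 815116 - 528*I ≈ 8.1512e+5 - 528.0*I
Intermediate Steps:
y = -10 (y = -8 - 2 = -10)
L(q, I) = -10 + I + q (L(q, I) = (q + I) - 10 = (I + q) - 10 = -10 + I + q)
J = -24*I (J = ((-10 + 2 + sqrt(-5 - 4)) + 8)*(-8) = ((-10 + 2 + sqrt(-9)) + 8)*(-8) = ((-10 + 2 + 3*I) + 8)*(-8) = ((-8 + 3*I) + 8)*(-8) = (3*I)*(-8) = -24*I ≈ -24.0*I)
H(G) = (11 + G)**2
H(J) + 815571 = (11 - 24*I)**2 + 815571 = 815571 + (11 - 24*I)**2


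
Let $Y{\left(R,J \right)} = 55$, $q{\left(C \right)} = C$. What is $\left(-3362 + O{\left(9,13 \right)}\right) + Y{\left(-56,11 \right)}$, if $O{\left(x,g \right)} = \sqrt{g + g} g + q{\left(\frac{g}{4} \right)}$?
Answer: $- \frac{13215}{4} + 13 \sqrt{26} \approx -3237.5$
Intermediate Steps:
$O{\left(x,g \right)} = \frac{g}{4} + \sqrt{2} g^{\frac{3}{2}}$ ($O{\left(x,g \right)} = \sqrt{g + g} g + \frac{g}{4} = \sqrt{2 g} g + g \frac{1}{4} = \sqrt{2} \sqrt{g} g + \frac{g}{4} = \sqrt{2} g^{\frac{3}{2}} + \frac{g}{4} = \frac{g}{4} + \sqrt{2} g^{\frac{3}{2}}$)
$\left(-3362 + O{\left(9,13 \right)}\right) + Y{\left(-56,11 \right)} = \left(-3362 + \left(\frac{1}{4} \cdot 13 + \sqrt{2} \cdot 13^{\frac{3}{2}}\right)\right) + 55 = \left(-3362 + \left(\frac{13}{4} + \sqrt{2} \cdot 13 \sqrt{13}\right)\right) + 55 = \left(-3362 + \left(\frac{13}{4} + 13 \sqrt{26}\right)\right) + 55 = \left(- \frac{13435}{4} + 13 \sqrt{26}\right) + 55 = - \frac{13215}{4} + 13 \sqrt{26}$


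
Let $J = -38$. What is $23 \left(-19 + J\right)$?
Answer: $-1311$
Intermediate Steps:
$23 \left(-19 + J\right) = 23 \left(-19 - 38\right) = 23 \left(-57\right) = -1311$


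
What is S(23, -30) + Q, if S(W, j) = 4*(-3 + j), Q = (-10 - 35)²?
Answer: 1893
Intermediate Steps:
Q = 2025 (Q = (-45)² = 2025)
S(W, j) = -12 + 4*j
S(23, -30) + Q = (-12 + 4*(-30)) + 2025 = (-12 - 120) + 2025 = -132 + 2025 = 1893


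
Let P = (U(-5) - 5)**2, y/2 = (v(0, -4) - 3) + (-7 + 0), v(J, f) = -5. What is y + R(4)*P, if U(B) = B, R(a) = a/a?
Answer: 70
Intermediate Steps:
R(a) = 1
y = -30 (y = 2*((-5 - 3) + (-7 + 0)) = 2*(-8 - 7) = 2*(-15) = -30)
P = 100 (P = (-5 - 5)**2 = (-10)**2 = 100)
y + R(4)*P = -30 + 1*100 = -30 + 100 = 70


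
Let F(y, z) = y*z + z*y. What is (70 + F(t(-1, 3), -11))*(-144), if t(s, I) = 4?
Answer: 2592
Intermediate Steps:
F(y, z) = 2*y*z (F(y, z) = y*z + y*z = 2*y*z)
(70 + F(t(-1, 3), -11))*(-144) = (70 + 2*4*(-11))*(-144) = (70 - 88)*(-144) = -18*(-144) = 2592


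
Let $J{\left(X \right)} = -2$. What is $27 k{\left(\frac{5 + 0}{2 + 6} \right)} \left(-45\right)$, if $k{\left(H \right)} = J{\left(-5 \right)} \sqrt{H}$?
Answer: $\frac{1215 \sqrt{10}}{2} \approx 1921.1$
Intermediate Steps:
$k{\left(H \right)} = - 2 \sqrt{H}$
$27 k{\left(\frac{5 + 0}{2 + 6} \right)} \left(-45\right) = 27 \left(- 2 \sqrt{\frac{5 + 0}{2 + 6}}\right) \left(-45\right) = 27 \left(- 2 \sqrt{\frac{5}{8}}\right) \left(-45\right) = 27 \left(- 2 \frac{\sqrt{10}}{4}\right) \left(-45\right) = 27 \left(- \frac{\sqrt{10}}{2}\right) \left(-45\right) = - \frac{27 \sqrt{10}}{2} \left(-45\right) = \frac{1215 \sqrt{10}}{2}$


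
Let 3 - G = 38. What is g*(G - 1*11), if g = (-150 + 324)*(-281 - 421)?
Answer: 5618808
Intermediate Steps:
G = -35 (G = 3 - 1*38 = 3 - 38 = -35)
g = -122148 (g = 174*(-702) = -122148)
g*(G - 1*11) = -122148*(-35 - 1*11) = -122148*(-35 - 11) = -122148*(-46) = 5618808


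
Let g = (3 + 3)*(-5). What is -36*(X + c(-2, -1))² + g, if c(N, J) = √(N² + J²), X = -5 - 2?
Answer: -1974 + 504*√5 ≈ -847.02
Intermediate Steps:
X = -7
c(N, J) = √(J² + N²)
g = -30 (g = 6*(-5) = -30)
-36*(X + c(-2, -1))² + g = -36*(-7 + √((-1)² + (-2)²))² - 30 = -36*(-7 + √(1 + 4))² - 30 = -36*(-7 + √5)² - 30 = -30 - 36*(-7 + √5)²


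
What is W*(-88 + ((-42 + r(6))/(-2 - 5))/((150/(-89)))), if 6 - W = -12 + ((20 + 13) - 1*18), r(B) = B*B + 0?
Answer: -46467/175 ≈ -265.53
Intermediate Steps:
r(B) = B² (r(B) = B² + 0 = B²)
W = 3 (W = 6 - (-12 + ((20 + 13) - 1*18)) = 6 - (-12 + (33 - 18)) = 6 - (-12 + 15) = 6 - 1*3 = 6 - 3 = 3)
W*(-88 + ((-42 + r(6))/(-2 - 5))/((150/(-89)))) = 3*(-88 + ((-42 + 6²)/(-2 - 5))/((150/(-89)))) = 3*(-88 + ((-42 + 36)/(-7))/((150*(-1/89)))) = 3*(-88 + (-6*(-⅐))/(-150/89)) = 3*(-88 + (6/7)*(-89/150)) = 3*(-88 - 89/175) = 3*(-15489/175) = -46467/175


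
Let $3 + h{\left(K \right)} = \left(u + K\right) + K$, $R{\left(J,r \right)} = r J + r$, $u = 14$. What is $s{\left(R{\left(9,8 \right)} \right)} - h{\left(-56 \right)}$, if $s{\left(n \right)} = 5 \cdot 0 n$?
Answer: $101$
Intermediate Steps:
$R{\left(J,r \right)} = r + J r$ ($R{\left(J,r \right)} = J r + r = r + J r$)
$h{\left(K \right)} = 11 + 2 K$ ($h{\left(K \right)} = -3 + \left(\left(14 + K\right) + K\right) = -3 + \left(14 + 2 K\right) = 11 + 2 K$)
$s{\left(n \right)} = 0$ ($s{\left(n \right)} = 0 n = 0$)
$s{\left(R{\left(9,8 \right)} \right)} - h{\left(-56 \right)} = 0 - \left(11 + 2 \left(-56\right)\right) = 0 - \left(11 - 112\right) = 0 - -101 = 0 + 101 = 101$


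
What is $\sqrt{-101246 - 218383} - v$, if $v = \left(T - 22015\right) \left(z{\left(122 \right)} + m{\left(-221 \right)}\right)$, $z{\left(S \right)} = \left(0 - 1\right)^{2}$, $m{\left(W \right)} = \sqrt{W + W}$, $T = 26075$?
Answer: $-4060 + i \sqrt{319629} - 4060 i \sqrt{442} \approx -4060.0 - 84791.0 i$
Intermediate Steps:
$m{\left(W \right)} = \sqrt{2} \sqrt{W}$ ($m{\left(W \right)} = \sqrt{2 W} = \sqrt{2} \sqrt{W}$)
$z{\left(S \right)} = 1$ ($z{\left(S \right)} = \left(-1\right)^{2} = 1$)
$v = 4060 + 4060 i \sqrt{442}$ ($v = \left(26075 - 22015\right) \left(1 + \sqrt{2} \sqrt{-221}\right) = 4060 \left(1 + \sqrt{2} i \sqrt{221}\right) = 4060 \left(1 + i \sqrt{442}\right) = 4060 + 4060 i \sqrt{442} \approx 4060.0 + 85357.0 i$)
$\sqrt{-101246 - 218383} - v = \sqrt{-101246 - 218383} - \left(4060 + 4060 i \sqrt{442}\right) = \sqrt{-319629} - \left(4060 + 4060 i \sqrt{442}\right) = i \sqrt{319629} - \left(4060 + 4060 i \sqrt{442}\right) = -4060 + i \sqrt{319629} - 4060 i \sqrt{442}$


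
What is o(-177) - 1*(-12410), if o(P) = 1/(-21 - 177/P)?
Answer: 248199/20 ≈ 12410.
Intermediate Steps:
o(-177) - 1*(-12410) = -1*(-177)/(177 + 21*(-177)) - 1*(-12410) = -1*(-177)/(177 - 3717) + 12410 = -1*(-177)/(-3540) + 12410 = -1*(-177)*(-1/3540) + 12410 = -1/20 + 12410 = 248199/20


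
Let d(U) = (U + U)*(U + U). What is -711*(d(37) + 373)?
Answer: -4158639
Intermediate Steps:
d(U) = 4*U² (d(U) = (2*U)*(2*U) = 4*U²)
-711*(d(37) + 373) = -711*(4*37² + 373) = -711*(4*1369 + 373) = -711*(5476 + 373) = -711*5849 = -4158639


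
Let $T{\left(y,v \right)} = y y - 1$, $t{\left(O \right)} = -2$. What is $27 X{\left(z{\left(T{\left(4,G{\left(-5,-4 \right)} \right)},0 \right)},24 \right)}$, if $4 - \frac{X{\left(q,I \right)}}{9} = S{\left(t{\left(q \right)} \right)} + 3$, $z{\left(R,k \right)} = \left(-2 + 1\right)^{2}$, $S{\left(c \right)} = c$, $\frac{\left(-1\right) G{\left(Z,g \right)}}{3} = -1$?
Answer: $729$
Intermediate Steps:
$G{\left(Z,g \right)} = 3$ ($G{\left(Z,g \right)} = \left(-3\right) \left(-1\right) = 3$)
$T{\left(y,v \right)} = -1 + y^{2}$ ($T{\left(y,v \right)} = y^{2} - 1 = -1 + y^{2}$)
$z{\left(R,k \right)} = 1$ ($z{\left(R,k \right)} = \left(-1\right)^{2} = 1$)
$X{\left(q,I \right)} = 27$ ($X{\left(q,I \right)} = 36 - 9 \left(-2 + 3\right) = 36 - 9 = 27$)
$27 X{\left(z{\left(T{\left(4,G{\left(-5,-4 \right)} \right)},0 \right)},24 \right)} = 27 \cdot 27 = 729$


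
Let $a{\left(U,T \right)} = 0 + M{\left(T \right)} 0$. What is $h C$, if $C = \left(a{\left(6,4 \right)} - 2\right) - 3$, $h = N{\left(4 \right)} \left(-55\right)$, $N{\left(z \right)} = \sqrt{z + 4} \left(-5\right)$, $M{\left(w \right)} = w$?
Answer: $- 2750 \sqrt{2} \approx -3889.1$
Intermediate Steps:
$N{\left(z \right)} = - 5 \sqrt{4 + z}$ ($N{\left(z \right)} = \sqrt{4 + z} \left(-5\right) = - 5 \sqrt{4 + z}$)
$h = 550 \sqrt{2}$ ($h = - 5 \sqrt{4 + 4} \left(-55\right) = - 5 \sqrt{8} \left(-55\right) = - 5 \cdot 2 \sqrt{2} \left(-55\right) = - 10 \sqrt{2} \left(-55\right) = 550 \sqrt{2} \approx 777.82$)
$a{\left(U,T \right)} = 0$ ($a{\left(U,T \right)} = 0 + T 0 = 0 + 0 = 0$)
$C = -5$ ($C = \left(0 - 2\right) - 3 = -2 - 3 = -5$)
$h C = 550 \sqrt{2} \left(-5\right) = - 2750 \sqrt{2}$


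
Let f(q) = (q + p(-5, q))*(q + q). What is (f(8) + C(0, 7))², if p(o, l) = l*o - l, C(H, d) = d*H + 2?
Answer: 407044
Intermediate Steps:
C(H, d) = 2 + H*d (C(H, d) = H*d + 2 = 2 + H*d)
p(o, l) = -l + l*o
f(q) = -10*q² (f(q) = (q + q*(-1 - 5))*(q + q) = (q + q*(-6))*(2*q) = (q - 6*q)*(2*q) = (-5*q)*(2*q) = -10*q²)
(f(8) + C(0, 7))² = (-10*8² + (2 + 0*7))² = (-10*64 + (2 + 0))² = (-640 + 2)² = (-638)² = 407044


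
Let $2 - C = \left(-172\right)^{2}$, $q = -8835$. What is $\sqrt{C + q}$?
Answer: $i \sqrt{38417} \approx 196.0 i$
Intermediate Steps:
$C = -29582$ ($C = 2 - \left(-172\right)^{2} = 2 - 29584 = -29582$)
$\sqrt{C + q} = \sqrt{-29582 - 8835} = \sqrt{-38417} = i \sqrt{38417}$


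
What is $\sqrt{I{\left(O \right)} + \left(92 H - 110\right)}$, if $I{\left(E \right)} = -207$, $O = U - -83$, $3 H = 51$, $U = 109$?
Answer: $\sqrt{1247} \approx 35.313$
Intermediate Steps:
$H = 17$ ($H = \frac{1}{3} \cdot 51 = 17$)
$O = 192$ ($O = 109 - -83 = 109 + 83 = 192$)
$\sqrt{I{\left(O \right)} + \left(92 H - 110\right)} = \sqrt{-207 + \left(92 \cdot 17 - 110\right)} = \sqrt{-207 + \left(1564 - 110\right)} = \sqrt{-207 + 1454} = \sqrt{1247}$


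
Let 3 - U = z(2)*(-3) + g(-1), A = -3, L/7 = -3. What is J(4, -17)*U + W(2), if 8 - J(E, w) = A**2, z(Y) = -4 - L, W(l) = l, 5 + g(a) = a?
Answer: -58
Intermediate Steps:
L = -21 (L = 7*(-3) = -21)
g(a) = -5 + a
z(Y) = 17 (z(Y) = -4 - 1*(-21) = -4 + 21 = 17)
J(E, w) = -1 (J(E, w) = 8 - 1*(-3)**2 = 8 - 1*9 = 8 - 9 = -1)
U = 60 (U = 3 - (17*(-3) + (-5 - 1)) = 3 - (-51 - 6) = 3 - 1*(-57) = 3 + 57 = 60)
J(4, -17)*U + W(2) = -1*60 + 2 = -60 + 2 = -58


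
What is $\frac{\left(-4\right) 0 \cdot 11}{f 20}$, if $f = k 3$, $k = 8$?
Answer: $0$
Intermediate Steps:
$f = 24$ ($f = 8 \cdot 3 = 24$)
$\frac{\left(-4\right) 0 \cdot 11}{f 20} = \frac{\left(-4\right) 0 \cdot 11}{24 \cdot 20} = \frac{0 \cdot 11}{480} = 0 \cdot \frac{1}{480} = 0$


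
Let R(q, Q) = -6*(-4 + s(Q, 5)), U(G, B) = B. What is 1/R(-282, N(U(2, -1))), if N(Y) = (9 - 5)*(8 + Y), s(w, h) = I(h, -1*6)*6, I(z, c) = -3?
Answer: 1/132 ≈ 0.0075758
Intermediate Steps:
s(w, h) = -18 (s(w, h) = -3*6 = -18)
N(Y) = 32 + 4*Y (N(Y) = 4*(8 + Y) = 32 + 4*Y)
R(q, Q) = 132 (R(q, Q) = -6*(-4 - 18) = -6*(-22) = 132)
1/R(-282, N(U(2, -1))) = 1/132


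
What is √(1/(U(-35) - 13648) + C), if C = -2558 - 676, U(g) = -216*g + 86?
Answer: I*√116501634938/6002 ≈ 56.868*I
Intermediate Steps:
U(g) = 86 - 216*g
C = -3234
√(1/(U(-35) - 13648) + C) = √(1/((86 - 216*(-35)) - 13648) - 3234) = √(1/((86 + 7560) - 13648) - 3234) = √(1/(7646 - 13648) - 3234) = √(1/(-6002) - 3234) = √(-1/6002 - 3234) = √(-19410469/6002) = I*√116501634938/6002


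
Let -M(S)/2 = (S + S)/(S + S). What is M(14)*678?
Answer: -1356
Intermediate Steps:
M(S) = -2 (M(S) = -2*(S + S)/(S + S) = -2*2*S/(2*S) = -2*2*S*1/(2*S) = -2*1 = -2)
M(14)*678 = -2*678 = -1356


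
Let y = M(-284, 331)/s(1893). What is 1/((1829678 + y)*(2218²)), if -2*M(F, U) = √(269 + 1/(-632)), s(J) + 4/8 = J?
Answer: 4141555835476900/37278743910210399504019037633 + 3785*√26861106/74557487820420799008038075266 ≈ 1.1110e-13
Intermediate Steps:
s(J) = -½ + J
M(F, U) = -√26861106/632 (M(F, U) = -√(269 + 1/(-632))/2 = -√(269 - 1/632)/2 = -√26861106/632)
y = -√26861106/1196060 (y = (-√26861106/632)/(-½ + 1893) = (-√26861106/632)/(3785/2) = -√26861106/632*(2/3785) = -√26861106/1196060 ≈ -0.0043332)
1/((1829678 + y)*(2218²)) = 1/((1829678 - √26861106/1196060)*(2218²)) = 1/((1829678 - √26861106/1196060)*4919524) = (1/4919524)/(1829678 - √26861106/1196060) = 1/(4919524*(1829678 - √26861106/1196060))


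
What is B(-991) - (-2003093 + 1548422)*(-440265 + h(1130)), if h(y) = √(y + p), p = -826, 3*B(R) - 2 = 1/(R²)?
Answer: -196588778947628294/982081 + 1818684*√19 ≈ -2.0017e+11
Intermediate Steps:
B(R) = ⅔ + 1/(3*R²) (B(R) = ⅔ + 1/(3*(R²)) = ⅔ + 1/(3*R²))
h(y) = √(-826 + y) (h(y) = √(y - 826) = √(-826 + y))
B(-991) - (-2003093 + 1548422)*(-440265 + h(1130)) = (⅔ + (⅓)/(-991)²) - (-2003093 + 1548422)*(-440265 + √(-826 + 1130)) = (⅔ + (⅓)*(1/982081)) - (-454671)*(-440265 + √304) = (⅔ + 1/2946243) - (-454671)*(-440265 + 4*√19) = 654721/982081 - (200175727815 - 1818684*√19) = 654721/982081 + (-200175727815 + 1818684*√19) = -196588778947628294/982081 + 1818684*√19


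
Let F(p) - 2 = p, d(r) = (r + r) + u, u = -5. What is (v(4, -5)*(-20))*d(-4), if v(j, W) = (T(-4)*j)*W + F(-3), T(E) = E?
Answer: 20540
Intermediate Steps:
d(r) = -5 + 2*r (d(r) = (r + r) - 5 = 2*r - 5 = -5 + 2*r)
F(p) = 2 + p
v(j, W) = -1 - 4*W*j (v(j, W) = (-4*j)*W + (2 - 3) = -4*W*j - 1 = -1 - 4*W*j)
(v(4, -5)*(-20))*d(-4) = ((-1 - 4*(-5)*4)*(-20))*(-5 + 2*(-4)) = ((-1 + 80)*(-20))*(-5 - 8) = (79*(-20))*(-13) = -1580*(-13) = 20540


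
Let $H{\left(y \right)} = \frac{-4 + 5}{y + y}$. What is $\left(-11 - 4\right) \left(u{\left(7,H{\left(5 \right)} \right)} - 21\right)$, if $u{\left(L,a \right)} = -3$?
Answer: $360$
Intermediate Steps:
$H{\left(y \right)} = \frac{1}{2 y}$ ($H{\left(y \right)} = 1 \frac{1}{2 y} = \frac{1}{2 y}$)
$\left(-11 - 4\right) \left(u{\left(7,H{\left(5 \right)} \right)} - 21\right) = \left(-11 - 4\right) \left(-3 - 21\right) = \left(-11 - 4\right) \left(-24\right) = \left(-15\right) \left(-24\right) = 360$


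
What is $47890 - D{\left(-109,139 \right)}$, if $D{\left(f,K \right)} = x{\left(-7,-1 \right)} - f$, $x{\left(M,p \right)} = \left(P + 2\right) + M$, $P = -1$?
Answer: $47787$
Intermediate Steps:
$x{\left(M,p \right)} = 1 + M$ ($x{\left(M,p \right)} = \left(-1 + 2\right) + M = 1 + M$)
$D{\left(f,K \right)} = -6 - f$ ($D{\left(f,K \right)} = \left(1 - 7\right) - f = -6 - f$)
$47890 - D{\left(-109,139 \right)} = 47890 - \left(-6 - -109\right) = 47890 - \left(-6 + 109\right) = 47890 - 103 = 47787$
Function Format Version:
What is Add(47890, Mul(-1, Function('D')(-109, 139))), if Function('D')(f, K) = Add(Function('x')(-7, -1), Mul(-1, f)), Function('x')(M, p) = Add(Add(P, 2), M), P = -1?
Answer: 47787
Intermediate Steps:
Function('x')(M, p) = Add(1, M) (Function('x')(M, p) = Add(Add(-1, 2), M) = Add(1, M))
Function('D')(f, K) = Add(-6, Mul(-1, f)) (Function('D')(f, K) = Add(Add(1, -7), Mul(-1, f)) = Add(-6, Mul(-1, f)))
Add(47890, Mul(-1, Function('D')(-109, 139))) = Add(47890, Mul(-1, Add(-6, Mul(-1, -109)))) = Add(47890, Mul(-1, Add(-6, 109))) = Add(47890, Mul(-1, 103)) = Add(47890, -103) = 47787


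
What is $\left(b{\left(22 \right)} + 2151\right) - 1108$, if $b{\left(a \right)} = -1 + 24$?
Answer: $1066$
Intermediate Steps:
$b{\left(a \right)} = 23$
$\left(b{\left(22 \right)} + 2151\right) - 1108 = \left(23 + 2151\right) - 1108 = 2174 - 1108 = 1066$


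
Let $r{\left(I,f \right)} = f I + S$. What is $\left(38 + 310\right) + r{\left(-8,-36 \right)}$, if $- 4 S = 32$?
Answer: $628$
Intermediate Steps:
$S = -8$ ($S = \left(- \frac{1}{4}\right) 32 = -8$)
$r{\left(I,f \right)} = -8 + I f$ ($r{\left(I,f \right)} = f I - 8 = I f - 8 = -8 + I f$)
$\left(38 + 310\right) + r{\left(-8,-36 \right)} = \left(38 + 310\right) - -280 = 348 + \left(-8 + 288\right) = 348 + 280 = 628$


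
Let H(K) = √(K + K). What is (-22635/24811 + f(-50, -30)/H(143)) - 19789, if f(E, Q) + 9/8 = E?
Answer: -491007514/24811 - 409*√286/2288 ≈ -19793.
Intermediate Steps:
f(E, Q) = -9/8 + E
H(K) = √2*√K (H(K) = √(2*K) = √2*√K)
(-22635/24811 + f(-50, -30)/H(143)) - 19789 = (-22635/24811 + (-9/8 - 50)/((√2*√143))) - 19789 = (-22635*1/24811 - 409*√286/286/8) - 19789 = (-22635/24811 - 409*√286/2288) - 19789 = -491007514/24811 - 409*√286/2288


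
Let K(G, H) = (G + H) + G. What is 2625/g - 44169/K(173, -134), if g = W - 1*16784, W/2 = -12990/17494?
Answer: -3244938401661/15563199628 ≈ -208.50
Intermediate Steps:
W = -12990/8747 (W = 2*(-12990/17494) = 2*(-12990*1/17494) = 2*(-6495/8747) = -12990/8747 ≈ -1.4851)
K(G, H) = H + 2*G
g = -146822638/8747 (g = -12990/8747 - 1*16784 = -12990/8747 - 16784 = -146822638/8747 ≈ -16786.)
2625/g - 44169/K(173, -134) = 2625/(-146822638/8747) - 44169/(-134 + 2*173) = 2625*(-8747/146822638) - 44169/(-134 + 346) = -22960875/146822638 - 44169/212 = -3244938401661/15563199628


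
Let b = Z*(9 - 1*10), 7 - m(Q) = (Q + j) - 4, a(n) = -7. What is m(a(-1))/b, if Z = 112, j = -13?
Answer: -31/112 ≈ -0.27679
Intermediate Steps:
m(Q) = 24 - Q (m(Q) = 7 - ((Q - 13) - 4) = 7 - ((-13 + Q) - 4) = 7 - (-17 + Q) = 7 + (17 - Q) = 24 - Q)
b = -112 (b = 112*(9 - 1*10) = 112*(9 - 10) = 112*(-1) = -112)
m(a(-1))/b = (24 - 1*(-7))/(-112) = (24 + 7)*(-1/112) = 31*(-1/112) = -31/112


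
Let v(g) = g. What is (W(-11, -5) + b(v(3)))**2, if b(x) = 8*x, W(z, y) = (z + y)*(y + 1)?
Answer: 7744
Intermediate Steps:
W(z, y) = (1 + y)*(y + z) (W(z, y) = (y + z)*(1 + y) = (1 + y)*(y + z))
(W(-11, -5) + b(v(3)))**2 = ((-5 - 11 + (-5)**2 - 5*(-11)) + 8*3)**2 = ((-5 - 11 + 25 + 55) + 24)**2 = (64 + 24)**2 = 88**2 = 7744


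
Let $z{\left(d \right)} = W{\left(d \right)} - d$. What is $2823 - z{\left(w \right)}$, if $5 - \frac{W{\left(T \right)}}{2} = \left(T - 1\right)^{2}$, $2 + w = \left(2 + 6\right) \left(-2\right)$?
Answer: $3517$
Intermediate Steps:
$w = -18$ ($w = -2 + \left(2 + 6\right) \left(-2\right) = -2 + 8 \left(-2\right) = -2 - 16 = -18$)
$W{\left(T \right)} = 10 - 2 \left(-1 + T\right)^{2}$ ($W{\left(T \right)} = 10 - 2 \left(T - 1\right)^{2} = 10 - 2 \left(-1 + T\right)^{2}$)
$z{\left(d \right)} = 10 - d - 2 \left(-1 + d\right)^{2}$ ($z{\left(d \right)} = \left(10 - 2 \left(-1 + d\right)^{2}\right) - d = 10 - d - 2 \left(-1 + d\right)^{2}$)
$2823 - z{\left(w \right)} = 2823 - \left(10 - -18 - 2 \left(-1 - 18\right)^{2}\right) = 2823 - \left(10 + 18 - 2 \left(-19\right)^{2}\right) = 2823 - \left(10 + 18 - 722\right) = 2823 - -694 = 2823 + 694 = 3517$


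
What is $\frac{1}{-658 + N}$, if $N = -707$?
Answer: $- \frac{1}{1365} \approx -0.0007326$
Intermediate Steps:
$\frac{1}{-658 + N} = \frac{1}{-658 - 707} = \frac{1}{-1365} = - \frac{1}{1365}$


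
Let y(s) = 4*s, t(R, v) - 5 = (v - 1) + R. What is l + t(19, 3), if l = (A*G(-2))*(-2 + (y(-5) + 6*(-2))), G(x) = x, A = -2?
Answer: -110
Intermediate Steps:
t(R, v) = 4 + R + v (t(R, v) = 5 + ((v - 1) + R) = 5 + ((-1 + v) + R) = 5 + (-1 + R + v) = 4 + R + v)
l = -136 (l = (-2*(-2))*(-2 + (4*(-5) + 6*(-2))) = 4*(-2 + (-20 - 12)) = 4*(-2 - 32) = 4*(-34) = -136)
l + t(19, 3) = -136 + (4 + 19 + 3) = -136 + 26 = -110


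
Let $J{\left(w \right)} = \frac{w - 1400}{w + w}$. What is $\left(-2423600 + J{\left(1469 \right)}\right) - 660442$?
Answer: $- \frac{9060915327}{2938} \approx -3.084 \cdot 10^{6}$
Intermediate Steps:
$J{\left(w \right)} = \frac{-1400 + w}{2 w}$
$\left(-2423600 + J{\left(1469 \right)}\right) - 660442 = \left(-2423600 + \frac{-1400 + 1469}{2 \cdot 1469}\right) - 660442 = \left(-2423600 + \frac{1}{2} \cdot \frac{1}{1469} \cdot 69\right) - 660442 = \left(-2423600 + \frac{69}{2938}\right) - 660442 = - \frac{7120536731}{2938} - 660442 = - \frac{9060915327}{2938}$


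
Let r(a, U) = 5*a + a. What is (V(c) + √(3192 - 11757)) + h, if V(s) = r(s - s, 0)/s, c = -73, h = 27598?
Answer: 27598 + I*√8565 ≈ 27598.0 + 92.547*I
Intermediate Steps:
r(a, U) = 6*a
V(s) = 0 (V(s) = (6*(s - s))/s = (6*0)/s = 0/s = 0)
(V(c) + √(3192 - 11757)) + h = (0 + √(3192 - 11757)) + 27598 = (0 + √(-8565)) + 27598 = (0 + I*√8565) + 27598 = I*√8565 + 27598 = 27598 + I*√8565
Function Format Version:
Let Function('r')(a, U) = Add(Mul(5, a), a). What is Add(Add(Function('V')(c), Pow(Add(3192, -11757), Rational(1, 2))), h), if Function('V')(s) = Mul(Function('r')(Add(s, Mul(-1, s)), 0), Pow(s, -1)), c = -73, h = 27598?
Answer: Add(27598, Mul(I, Pow(8565, Rational(1, 2)))) ≈ Add(27598., Mul(92.547, I))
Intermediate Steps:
Function('r')(a, U) = Mul(6, a)
Function('V')(s) = 0 (Function('V')(s) = Mul(Mul(6, Add(s, Mul(-1, s))), Pow(s, -1)) = Mul(Mul(6, 0), Pow(s, -1)) = Mul(0, Pow(s, -1)) = 0)
Add(Add(Function('V')(c), Pow(Add(3192, -11757), Rational(1, 2))), h) = Add(Add(0, Pow(Add(3192, -11757), Rational(1, 2))), 27598) = Add(Add(0, Pow(-8565, Rational(1, 2))), 27598) = Add(Add(0, Mul(I, Pow(8565, Rational(1, 2)))), 27598) = Add(Mul(I, Pow(8565, Rational(1, 2))), 27598) = Add(27598, Mul(I, Pow(8565, Rational(1, 2))))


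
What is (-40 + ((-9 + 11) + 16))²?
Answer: 484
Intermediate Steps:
(-40 + ((-9 + 11) + 16))² = (-40 + (2 + 16))² = (-40 + 18)² = (-22)² = 484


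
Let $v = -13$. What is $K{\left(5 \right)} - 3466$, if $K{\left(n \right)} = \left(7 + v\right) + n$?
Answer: $-3467$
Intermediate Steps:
$K{\left(n \right)} = -6 + n$ ($K{\left(n \right)} = \left(7 - 13\right) + n = -6 + n$)
$K{\left(5 \right)} - 3466 = \left(-6 + 5\right) - 3466 = -1 - 3466 = -3467$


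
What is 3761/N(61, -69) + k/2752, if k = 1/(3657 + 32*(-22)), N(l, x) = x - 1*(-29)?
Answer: -3820544147/40633280 ≈ -94.025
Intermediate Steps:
N(l, x) = 29 + x (N(l, x) = x + 29 = 29 + x)
k = 1/2953 (k = 1/(3657 - 704) = 1/2953 ≈ 0.00033864)
3761/N(61, -69) + k/2752 = 3761/(29 - 69) + (1/2953)/2752 = 3761/(-40) + (1/2953)*(1/2752) = 3761*(-1/40) + 1/8126656 = -3761/40 + 1/8126656 = -3820544147/40633280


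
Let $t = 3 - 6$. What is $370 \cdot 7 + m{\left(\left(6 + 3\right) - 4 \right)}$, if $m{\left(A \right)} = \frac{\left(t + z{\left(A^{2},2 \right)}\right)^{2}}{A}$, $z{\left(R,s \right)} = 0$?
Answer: $\frac{12959}{5} \approx 2591.8$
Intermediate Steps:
$t = -3$ ($t = 3 - 6 = -3$)
$m{\left(A \right)} = \frac{9}{A}$ ($m{\left(A \right)} = \frac{\left(-3 + 0\right)^{2}}{A} = \frac{\left(-3\right)^{2}}{A} = \frac{9}{A}$)
$370 \cdot 7 + m{\left(\left(6 + 3\right) - 4 \right)} = 370 \cdot 7 + \frac{9}{\left(6 + 3\right) - 4} = 2590 + \frac{9}{9 - 4} = 2590 + \frac{9}{5} = \frac{12959}{5}$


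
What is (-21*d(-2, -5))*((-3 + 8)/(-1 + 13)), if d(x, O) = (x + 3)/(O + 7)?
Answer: -35/8 ≈ -4.3750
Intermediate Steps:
d(x, O) = (3 + x)/(7 + O)
(-21*d(-2, -5))*((-3 + 8)/(-1 + 13)) = (-21*(3 - 2)/(7 - 5))*((-3 + 8)/(-1 + 13)) = (-21/2)*(5/12) = (-21/2)*(5*(1/12)) = -21*1/2*(5/12) = -21/2*5/12 = -35/8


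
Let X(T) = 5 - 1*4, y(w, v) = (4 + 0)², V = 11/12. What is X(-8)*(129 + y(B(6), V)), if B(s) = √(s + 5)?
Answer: 145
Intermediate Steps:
B(s) = √(5 + s)
V = 11/12 (V = 11*(1/12) = 11/12 ≈ 0.91667)
y(w, v) = 16 (y(w, v) = 4² = 16)
X(T) = 1 (X(T) = 5 - 4 = 1)
X(-8)*(129 + y(B(6), V)) = 1*(129 + 16) = 1*145 = 145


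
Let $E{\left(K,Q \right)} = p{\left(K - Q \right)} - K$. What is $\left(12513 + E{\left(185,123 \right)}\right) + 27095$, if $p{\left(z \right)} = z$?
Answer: $39485$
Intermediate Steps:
$E{\left(K,Q \right)} = - Q$ ($E{\left(K,Q \right)} = \left(K - Q\right) - K = - Q$)
$\left(12513 + E{\left(185,123 \right)}\right) + 27095 = \left(12513 - 123\right) + 27095 = 12390 + 27095 = 39485$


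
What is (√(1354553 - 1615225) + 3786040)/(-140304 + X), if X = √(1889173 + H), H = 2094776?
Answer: -(3786040 + 8*I*√4073)/(140304 - 3*√442661) ≈ -27.374 - 0.0036915*I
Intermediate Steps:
X = 3*√442661 (X = √(1889173 + 2094776) = √3983949 = 3*√442661 ≈ 1996.0)
(√(1354553 - 1615225) + 3786040)/(-140304 + X) = (√(1354553 - 1615225) + 3786040)/(-140304 + 3*√442661) = (√(-260672) + 3786040)/(-140304 + 3*√442661) = (8*I*√4073 + 3786040)/(-140304 + 3*√442661) = (3786040 + 8*I*√4073)/(-140304 + 3*√442661)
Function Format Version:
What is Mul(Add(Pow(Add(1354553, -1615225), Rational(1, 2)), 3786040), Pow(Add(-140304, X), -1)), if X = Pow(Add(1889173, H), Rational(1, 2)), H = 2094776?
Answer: Mul(-1, Pow(Add(140304, Mul(-3, Pow(442661, Rational(1, 2)))), -1), Add(3786040, Mul(8, I, Pow(4073, Rational(1, 2))))) ≈ Add(-27.374, Mul(-0.0036915, I))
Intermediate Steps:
X = Mul(3, Pow(442661, Rational(1, 2))) (X = Pow(Add(1889173, 2094776), Rational(1, 2)) = Pow(3983949, Rational(1, 2)) = Mul(3, Pow(442661, Rational(1, 2))) ≈ 1996.0)
Mul(Add(Pow(Add(1354553, -1615225), Rational(1, 2)), 3786040), Pow(Add(-140304, X), -1)) = Mul(Add(Pow(Add(1354553, -1615225), Rational(1, 2)), 3786040), Pow(Add(-140304, Mul(3, Pow(442661, Rational(1, 2)))), -1)) = Mul(Add(Pow(-260672, Rational(1, 2)), 3786040), Pow(Add(-140304, Mul(3, Pow(442661, Rational(1, 2)))), -1)) = Mul(Add(Mul(8, I, Pow(4073, Rational(1, 2))), 3786040), Pow(Add(-140304, Mul(3, Pow(442661, Rational(1, 2)))), -1)) = Mul(Add(3786040, Mul(8, I, Pow(4073, Rational(1, 2)))), Pow(Add(-140304, Mul(3, Pow(442661, Rational(1, 2)))), -1)) = Mul(Pow(Add(-140304, Mul(3, Pow(442661, Rational(1, 2)))), -1), Add(3786040, Mul(8, I, Pow(4073, Rational(1, 2)))))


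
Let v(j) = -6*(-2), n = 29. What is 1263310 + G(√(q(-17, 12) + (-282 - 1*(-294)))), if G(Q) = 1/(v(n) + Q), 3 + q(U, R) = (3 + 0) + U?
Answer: 188233202/149 - I*√5/149 ≈ 1.2633e+6 - 0.015007*I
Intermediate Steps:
v(j) = 12
q(U, R) = U (q(U, R) = -3 + ((3 + 0) + U) = -3 + (3 + U) = U)
G(Q) = 1/(12 + Q)
1263310 + G(√(q(-17, 12) + (-282 - 1*(-294)))) = 1263310 + 1/(12 + √(-17 + (-282 - 1*(-294)))) = 1263310 + 1/(12 + √(-17 + (-282 + 294))) = 1263310 + 1/(12 + √(-17 + 12)) = 1263310 + 1/(12 + √(-5)) = 1263310 + 1/(12 + I*√5)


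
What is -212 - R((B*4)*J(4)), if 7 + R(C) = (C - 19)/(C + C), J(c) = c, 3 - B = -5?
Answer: -52589/256 ≈ -205.43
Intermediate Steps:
B = 8 (B = 3 - 1*(-5) = 3 + 5 = 8)
R(C) = -7 + (-19 + C)/(2*C) (R(C) = -7 + (C - 19)/(C + C) = -7 + (-19 + C)/((2*C)) = -7 + (-19 + C)*(1/(2*C)) = -7 + (-19 + C)/(2*C))
-212 - R((B*4)*J(4)) = -212 - (-19 - 13*8*4*4)/(2*((8*4)*4)) = -212 - (-19 - 416*4)/(2*(32*4)) = -212 - (-19 - 13*128)/(2*128) = -212 - (-19 - 1664)/(2*128) = -212 - (-1683)/(2*128) = -212 - 1*(-1683/256) = -212 + 1683/256 = -52589/256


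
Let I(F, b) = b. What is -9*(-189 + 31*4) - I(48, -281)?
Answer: 866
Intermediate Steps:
-9*(-189 + 31*4) - I(48, -281) = -9*(-189 + 31*4) - 1*(-281) = -9*(-189 + 124) + 281 = -9*(-65) + 281 = 585 + 281 = 866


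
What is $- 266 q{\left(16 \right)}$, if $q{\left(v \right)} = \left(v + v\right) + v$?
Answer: $-12768$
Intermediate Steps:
$q{\left(v \right)} = 3 v$ ($q{\left(v \right)} = 2 v + v = 3 v$)
$- 266 q{\left(16 \right)} = - 266 \cdot 3 \cdot 16 = \left(-266\right) 48 = -12768$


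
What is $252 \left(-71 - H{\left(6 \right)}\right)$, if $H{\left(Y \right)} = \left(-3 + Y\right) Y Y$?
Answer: $-45108$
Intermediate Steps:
$H{\left(Y \right)} = Y^{2} \left(-3 + Y\right)$ ($H{\left(Y \right)} = Y \left(-3 + Y\right) Y = Y^{2} \left(-3 + Y\right)$)
$252 \left(-71 - H{\left(6 \right)}\right) = 252 \left(-71 - 6^{2} \left(-3 + 6\right)\right) = 252 \left(-71 - 36 \cdot 3\right) = 252 \left(-71 - 108\right) = 252 \left(-179\right) = -45108$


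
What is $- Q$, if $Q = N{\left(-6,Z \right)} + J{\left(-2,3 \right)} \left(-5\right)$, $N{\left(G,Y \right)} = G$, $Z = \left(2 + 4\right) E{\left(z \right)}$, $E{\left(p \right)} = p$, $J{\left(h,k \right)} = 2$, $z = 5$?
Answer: $16$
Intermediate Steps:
$Z = 30$ ($Z = \left(2 + 4\right) 5 = 6 \cdot 5 = 30$)
$Q = -16$ ($Q = -6 + 2 \left(-5\right) = -6 - 10 = -16$)
$- Q = \left(-1\right) \left(-16\right) = 16$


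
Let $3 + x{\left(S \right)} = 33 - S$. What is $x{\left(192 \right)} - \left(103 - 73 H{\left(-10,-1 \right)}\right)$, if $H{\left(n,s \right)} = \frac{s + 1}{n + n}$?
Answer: $-265$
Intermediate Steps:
$H{\left(n,s \right)} = \frac{1 + s}{2 n}$
$x{\left(S \right)} = 30 - S$ ($x{\left(S \right)} = -3 - \left(-33 + S\right) = 30 - S$)
$x{\left(192 \right)} - \left(103 - 73 H{\left(-10,-1 \right)}\right) = \left(30 - 192\right) - \left(103 - 73 \frac{1 - 1}{2 \left(-10\right)}\right) = \left(30 - 192\right) - \left(103 - 73 \cdot \frac{1}{2} \left(- \frac{1}{10}\right) 0\right) = -162 - \left(103 - 0\right) = -162 - \left(103 + 0\right) = -162 - 103 = -265$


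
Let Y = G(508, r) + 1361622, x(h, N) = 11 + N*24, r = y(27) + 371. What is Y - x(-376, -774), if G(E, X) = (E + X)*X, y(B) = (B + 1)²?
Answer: 3300952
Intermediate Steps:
y(B) = (1 + B)²
r = 1155 (r = (1 + 27)² + 371 = 28² + 371 = 784 + 371 = 1155)
x(h, N) = 11 + 24*N
G(E, X) = X*(E + X)
Y = 3282387 (Y = 1155*(508 + 1155) + 1361622 = 1155*1663 + 1361622 = 1920765 + 1361622 = 3282387)
Y - x(-376, -774) = 3282387 - (11 + 24*(-774)) = 3282387 - (11 - 18576) = 3282387 - 1*(-18565) = 3282387 + 18565 = 3300952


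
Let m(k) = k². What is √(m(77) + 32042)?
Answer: 3*√4219 ≈ 194.86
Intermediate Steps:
√(m(77) + 32042) = √(77² + 32042) = √(5929 + 32042) = √37971 = 3*√4219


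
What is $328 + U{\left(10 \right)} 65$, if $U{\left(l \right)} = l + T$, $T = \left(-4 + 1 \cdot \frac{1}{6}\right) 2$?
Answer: $\frac{1439}{3} \approx 479.67$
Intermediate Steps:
$T = - \frac{23}{3}$ ($T = \left(-4 + 1 \cdot \frac{1}{6}\right) 2 = \left(-4 + \frac{1}{6}\right) 2 = \left(- \frac{23}{6}\right) 2 = - \frac{23}{3} \approx -7.6667$)
$U{\left(l \right)} = - \frac{23}{3} + l$ ($U{\left(l \right)} = l - \frac{23}{3} = - \frac{23}{3} + l$)
$328 + U{\left(10 \right)} 65 = 328 + \left(- \frac{23}{3} + 10\right) 65 = 328 + \frac{7}{3} \cdot 65 = 328 + \frac{455}{3} = \frac{1439}{3}$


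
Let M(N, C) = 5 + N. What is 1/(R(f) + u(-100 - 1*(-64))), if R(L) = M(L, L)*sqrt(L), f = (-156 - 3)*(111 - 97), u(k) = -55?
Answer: I/(-55*I + 2221*sqrt(2226)) ≈ -5.0089e-9 + 9.5431e-6*I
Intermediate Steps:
f = -2226 (f = -159*14 = -2226)
R(L) = sqrt(L)*(5 + L) (R(L) = (5 + L)*sqrt(L) = sqrt(L)*(5 + L))
1/(R(f) + u(-100 - 1*(-64))) = 1/(sqrt(-2226)*(5 - 2226) - 55) = 1/((I*sqrt(2226))*(-2221) - 55) = 1/(-2221*I*sqrt(2226) - 55) = 1/(-55 - 2221*I*sqrt(2226))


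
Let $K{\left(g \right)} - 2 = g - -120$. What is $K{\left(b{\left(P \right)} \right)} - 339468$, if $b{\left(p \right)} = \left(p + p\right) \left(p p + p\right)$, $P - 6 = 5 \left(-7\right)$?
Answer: $-386442$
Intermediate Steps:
$P = -29$ ($P = 6 + 5 \left(-7\right) = 6 - 35 = -29$)
$b{\left(p \right)} = 2 p \left(p + p^{2}\right)$ ($b{\left(p \right)} = 2 p \left(p^{2} + p\right) = 2 p \left(p + p^{2}\right)$)
$K{\left(g \right)} = 122 + g$ ($K{\left(g \right)} = 2 + \left(g - -120\right) = 2 + \left(g + 120\right) = 2 + \left(120 + g\right) = 122 + g$)
$K{\left(b{\left(P \right)} \right)} - 339468 = \left(122 + 2 \left(-29\right)^{2} \left(1 - 29\right)\right) - 339468 = \left(122 + 2 \cdot 841 \left(-28\right)\right) - 339468 = \left(122 - 47096\right) - 339468 = -46974 - 339468 = -386442$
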